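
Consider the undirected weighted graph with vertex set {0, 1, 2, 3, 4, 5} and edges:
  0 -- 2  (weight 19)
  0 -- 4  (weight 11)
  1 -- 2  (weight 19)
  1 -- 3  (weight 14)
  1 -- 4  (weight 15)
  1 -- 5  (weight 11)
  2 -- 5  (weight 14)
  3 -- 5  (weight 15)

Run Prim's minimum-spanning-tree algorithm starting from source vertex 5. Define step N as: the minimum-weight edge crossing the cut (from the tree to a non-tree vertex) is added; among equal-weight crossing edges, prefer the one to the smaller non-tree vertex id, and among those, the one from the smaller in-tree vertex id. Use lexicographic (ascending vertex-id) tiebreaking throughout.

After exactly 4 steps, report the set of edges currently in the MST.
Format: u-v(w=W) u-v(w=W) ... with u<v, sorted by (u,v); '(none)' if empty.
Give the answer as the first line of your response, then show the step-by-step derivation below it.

1-3(w=14) 1-4(w=15) 1-5(w=11) 2-5(w=14)

step 1: add edge 1-5 (w=11); MST = {1-5(w=11)}
step 2: add edge 2-5 (w=14); MST = {1-5(w=11) 2-5(w=14)}
step 3: add edge 1-3 (w=14); MST = {1-3(w=14) 1-5(w=11) 2-5(w=14)}
step 4: add edge 1-4 (w=15); MST = {1-3(w=14) 1-4(w=15) 1-5(w=11) 2-5(w=14)}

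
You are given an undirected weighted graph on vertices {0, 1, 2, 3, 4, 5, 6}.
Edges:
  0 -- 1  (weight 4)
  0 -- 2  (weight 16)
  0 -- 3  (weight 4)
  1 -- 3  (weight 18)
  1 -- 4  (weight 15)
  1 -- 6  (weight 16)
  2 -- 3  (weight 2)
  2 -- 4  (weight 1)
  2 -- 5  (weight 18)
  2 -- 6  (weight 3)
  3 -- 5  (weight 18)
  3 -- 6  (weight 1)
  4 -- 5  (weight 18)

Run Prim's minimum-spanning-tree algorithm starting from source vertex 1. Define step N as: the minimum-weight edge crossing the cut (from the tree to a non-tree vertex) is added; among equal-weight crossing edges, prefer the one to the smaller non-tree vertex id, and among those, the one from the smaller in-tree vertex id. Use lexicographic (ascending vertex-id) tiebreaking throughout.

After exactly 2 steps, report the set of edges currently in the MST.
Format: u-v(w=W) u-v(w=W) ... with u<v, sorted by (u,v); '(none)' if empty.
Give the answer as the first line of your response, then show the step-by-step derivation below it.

0-1(w=4) 0-3(w=4)

step 1: add edge 0-1 (w=4); MST = {0-1(w=4)}
step 2: add edge 0-3 (w=4); MST = {0-1(w=4) 0-3(w=4)}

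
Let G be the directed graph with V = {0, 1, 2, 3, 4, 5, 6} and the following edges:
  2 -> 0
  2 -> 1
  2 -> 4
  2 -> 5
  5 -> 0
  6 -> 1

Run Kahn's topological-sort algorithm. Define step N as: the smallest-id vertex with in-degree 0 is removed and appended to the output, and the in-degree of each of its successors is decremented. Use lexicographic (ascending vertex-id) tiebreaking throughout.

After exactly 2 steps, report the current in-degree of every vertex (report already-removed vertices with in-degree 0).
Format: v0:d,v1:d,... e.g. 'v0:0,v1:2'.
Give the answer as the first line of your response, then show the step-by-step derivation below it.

v0:1,v1:1,v2:0,v3:0,v4:0,v5:0,v6:0

step 1: output 2; order=[2]; indeg=(1,1,0,0,0,0,0)
step 2: output 3; order=[2,3]; indeg=(1,1,0,0,0,0,0)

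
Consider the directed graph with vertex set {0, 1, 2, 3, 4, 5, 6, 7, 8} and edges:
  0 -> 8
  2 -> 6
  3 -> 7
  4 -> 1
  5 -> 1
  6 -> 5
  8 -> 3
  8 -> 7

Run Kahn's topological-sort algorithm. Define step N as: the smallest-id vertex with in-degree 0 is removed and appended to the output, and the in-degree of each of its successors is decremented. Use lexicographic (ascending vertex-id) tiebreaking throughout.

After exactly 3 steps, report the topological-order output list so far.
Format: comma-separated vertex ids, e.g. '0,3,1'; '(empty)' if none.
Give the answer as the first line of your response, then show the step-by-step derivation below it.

0,2,4

step 1: output 0; order=[0]; indeg=(0,2,0,1,0,1,1,2,0)
step 2: output 2; order=[0,2]; indeg=(0,2,0,1,0,1,0,2,0)
step 3: output 4; order=[0,2,4]; indeg=(0,1,0,1,0,1,0,2,0)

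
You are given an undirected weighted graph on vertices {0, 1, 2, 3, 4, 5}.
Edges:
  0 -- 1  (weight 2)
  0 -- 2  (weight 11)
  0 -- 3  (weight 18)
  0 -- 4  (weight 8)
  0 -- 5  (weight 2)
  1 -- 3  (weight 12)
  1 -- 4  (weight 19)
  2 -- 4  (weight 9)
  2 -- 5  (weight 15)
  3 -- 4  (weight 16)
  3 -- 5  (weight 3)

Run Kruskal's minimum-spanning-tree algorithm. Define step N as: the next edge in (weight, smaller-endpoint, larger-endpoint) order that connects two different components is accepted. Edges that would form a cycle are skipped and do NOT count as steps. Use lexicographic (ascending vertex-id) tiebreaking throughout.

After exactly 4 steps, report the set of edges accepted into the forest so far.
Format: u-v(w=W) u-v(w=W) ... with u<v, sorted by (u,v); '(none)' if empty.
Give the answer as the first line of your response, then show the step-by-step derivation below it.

0-1(w=2) 0-4(w=8) 0-5(w=2) 3-5(w=3)

step 1: add edge 0-1 (w=2); MST = {0-1(w=2)}
step 2: add edge 0-5 (w=2); MST = {0-1(w=2) 0-5(w=2)}
step 3: add edge 3-5 (w=3); MST = {0-1(w=2) 0-5(w=2) 3-5(w=3)}
step 4: add edge 0-4 (w=8); MST = {0-1(w=2) 0-4(w=8) 0-5(w=2) 3-5(w=3)}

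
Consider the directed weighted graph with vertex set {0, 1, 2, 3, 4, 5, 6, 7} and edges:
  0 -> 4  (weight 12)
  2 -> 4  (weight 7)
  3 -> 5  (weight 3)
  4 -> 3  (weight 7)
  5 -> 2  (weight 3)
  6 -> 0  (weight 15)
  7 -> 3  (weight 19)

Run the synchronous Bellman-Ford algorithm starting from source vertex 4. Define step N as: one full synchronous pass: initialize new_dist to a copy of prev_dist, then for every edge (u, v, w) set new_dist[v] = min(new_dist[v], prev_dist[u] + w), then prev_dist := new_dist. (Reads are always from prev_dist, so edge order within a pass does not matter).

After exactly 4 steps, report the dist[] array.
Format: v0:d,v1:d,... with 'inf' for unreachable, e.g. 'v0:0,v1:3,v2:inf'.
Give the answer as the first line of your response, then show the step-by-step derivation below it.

v0:inf,v1:inf,v2:13,v3:7,v4:0,v5:10,v6:inf,v7:inf

step 1: dist = v0:inf,v1:inf,v2:inf,v3:7,v4:0,v5:inf,v6:inf,v7:inf
step 2: dist = v0:inf,v1:inf,v2:inf,v3:7,v4:0,v5:10,v6:inf,v7:inf
step 3: dist = v0:inf,v1:inf,v2:13,v3:7,v4:0,v5:10,v6:inf,v7:inf
step 4: dist = v0:inf,v1:inf,v2:13,v3:7,v4:0,v5:10,v6:inf,v7:inf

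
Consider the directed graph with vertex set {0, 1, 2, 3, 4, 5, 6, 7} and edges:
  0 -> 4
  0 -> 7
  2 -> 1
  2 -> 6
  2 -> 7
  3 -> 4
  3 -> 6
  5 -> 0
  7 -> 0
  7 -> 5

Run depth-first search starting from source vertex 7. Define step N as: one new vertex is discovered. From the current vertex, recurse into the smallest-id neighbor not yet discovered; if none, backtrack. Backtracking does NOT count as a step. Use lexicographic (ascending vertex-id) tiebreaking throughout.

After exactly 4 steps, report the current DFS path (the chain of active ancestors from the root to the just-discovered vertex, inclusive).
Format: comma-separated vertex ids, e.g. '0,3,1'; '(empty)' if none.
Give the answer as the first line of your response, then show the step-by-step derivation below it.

7,5

step 1: discover 7; path=7; order=7
step 2: discover 0; path=7>0; order=7,0
step 3: discover 4; path=7>0>4; order=7,0,4
step 4: discover 5; path=7>5; order=7,0,4,5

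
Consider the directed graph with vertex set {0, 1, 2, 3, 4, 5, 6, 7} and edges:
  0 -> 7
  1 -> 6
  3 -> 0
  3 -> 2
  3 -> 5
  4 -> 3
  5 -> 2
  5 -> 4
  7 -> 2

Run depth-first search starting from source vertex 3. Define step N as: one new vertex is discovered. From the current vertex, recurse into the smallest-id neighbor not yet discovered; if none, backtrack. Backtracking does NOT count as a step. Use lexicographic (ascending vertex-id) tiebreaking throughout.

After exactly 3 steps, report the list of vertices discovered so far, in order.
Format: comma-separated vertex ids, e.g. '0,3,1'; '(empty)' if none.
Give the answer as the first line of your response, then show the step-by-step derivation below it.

3,0,7

step 1: discover 3; path=3; order=3
step 2: discover 0; path=3>0; order=3,0
step 3: discover 7; path=3>0>7; order=3,0,7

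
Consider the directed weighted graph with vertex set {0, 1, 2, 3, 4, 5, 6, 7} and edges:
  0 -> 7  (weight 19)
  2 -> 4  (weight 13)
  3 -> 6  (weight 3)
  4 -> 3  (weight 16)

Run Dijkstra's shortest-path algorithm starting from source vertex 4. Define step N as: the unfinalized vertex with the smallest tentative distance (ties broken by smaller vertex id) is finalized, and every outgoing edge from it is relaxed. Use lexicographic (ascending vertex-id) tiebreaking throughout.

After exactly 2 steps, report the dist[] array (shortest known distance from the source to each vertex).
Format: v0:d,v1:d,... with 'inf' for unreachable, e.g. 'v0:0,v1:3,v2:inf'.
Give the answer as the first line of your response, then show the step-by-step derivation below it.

v0:inf,v1:inf,v2:inf,v3:16,v4:0,v5:inf,v6:19,v7:inf

step 1: dist = v0:inf,v1:inf,v2:inf,v3:16,v4:0,v5:inf,v6:inf,v7:inf
step 2: dist = v0:inf,v1:inf,v2:inf,v3:16,v4:0,v5:inf,v6:19,v7:inf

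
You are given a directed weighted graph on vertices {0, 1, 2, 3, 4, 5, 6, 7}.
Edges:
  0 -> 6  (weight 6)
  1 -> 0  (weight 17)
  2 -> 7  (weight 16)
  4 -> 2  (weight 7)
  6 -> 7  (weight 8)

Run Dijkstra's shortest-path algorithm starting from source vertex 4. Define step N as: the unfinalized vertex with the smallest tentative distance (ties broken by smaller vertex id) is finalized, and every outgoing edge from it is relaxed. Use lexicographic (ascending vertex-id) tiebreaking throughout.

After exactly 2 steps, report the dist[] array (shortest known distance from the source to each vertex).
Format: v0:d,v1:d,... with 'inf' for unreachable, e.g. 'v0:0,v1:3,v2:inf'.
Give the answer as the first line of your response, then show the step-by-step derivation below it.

v0:inf,v1:inf,v2:7,v3:inf,v4:0,v5:inf,v6:inf,v7:23

step 1: dist = v0:inf,v1:inf,v2:7,v3:inf,v4:0,v5:inf,v6:inf,v7:inf
step 2: dist = v0:inf,v1:inf,v2:7,v3:inf,v4:0,v5:inf,v6:inf,v7:23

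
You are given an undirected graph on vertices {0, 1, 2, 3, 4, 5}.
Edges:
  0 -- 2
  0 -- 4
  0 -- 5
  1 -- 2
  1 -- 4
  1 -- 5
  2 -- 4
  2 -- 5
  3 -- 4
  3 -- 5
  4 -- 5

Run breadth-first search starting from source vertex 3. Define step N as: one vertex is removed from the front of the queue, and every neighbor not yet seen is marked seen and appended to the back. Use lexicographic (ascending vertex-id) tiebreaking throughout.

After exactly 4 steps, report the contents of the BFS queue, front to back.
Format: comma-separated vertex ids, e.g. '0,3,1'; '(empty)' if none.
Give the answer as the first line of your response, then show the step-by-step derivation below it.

1,2

step 1: dequeue 3; queue=[4,5]; order=3
step 2: dequeue 4; queue=[5,0,1,2]; order=3,4
step 3: dequeue 5; queue=[0,1,2]; order=3,4,5
step 4: dequeue 0; queue=[1,2]; order=3,4,5,0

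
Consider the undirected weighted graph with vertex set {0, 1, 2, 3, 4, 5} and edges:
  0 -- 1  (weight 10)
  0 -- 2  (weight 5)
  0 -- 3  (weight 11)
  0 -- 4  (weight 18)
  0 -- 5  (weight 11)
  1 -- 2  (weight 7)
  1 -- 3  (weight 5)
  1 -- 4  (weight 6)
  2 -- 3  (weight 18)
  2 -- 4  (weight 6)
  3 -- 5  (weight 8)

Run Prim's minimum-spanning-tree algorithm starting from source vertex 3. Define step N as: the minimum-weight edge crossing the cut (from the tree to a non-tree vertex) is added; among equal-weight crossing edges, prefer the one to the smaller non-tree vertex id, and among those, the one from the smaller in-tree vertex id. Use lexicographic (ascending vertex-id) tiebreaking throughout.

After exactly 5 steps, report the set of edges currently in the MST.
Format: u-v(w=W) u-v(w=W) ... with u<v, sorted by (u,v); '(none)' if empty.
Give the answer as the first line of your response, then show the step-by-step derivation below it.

0-2(w=5) 1-3(w=5) 1-4(w=6) 2-4(w=6) 3-5(w=8)

step 1: add edge 1-3 (w=5); MST = {1-3(w=5)}
step 2: add edge 1-4 (w=6); MST = {1-3(w=5) 1-4(w=6)}
step 3: add edge 2-4 (w=6); MST = {1-3(w=5) 1-4(w=6) 2-4(w=6)}
step 4: add edge 0-2 (w=5); MST = {0-2(w=5) 1-3(w=5) 1-4(w=6) 2-4(w=6)}
step 5: add edge 3-5 (w=8); MST = {0-2(w=5) 1-3(w=5) 1-4(w=6) 2-4(w=6) 3-5(w=8)}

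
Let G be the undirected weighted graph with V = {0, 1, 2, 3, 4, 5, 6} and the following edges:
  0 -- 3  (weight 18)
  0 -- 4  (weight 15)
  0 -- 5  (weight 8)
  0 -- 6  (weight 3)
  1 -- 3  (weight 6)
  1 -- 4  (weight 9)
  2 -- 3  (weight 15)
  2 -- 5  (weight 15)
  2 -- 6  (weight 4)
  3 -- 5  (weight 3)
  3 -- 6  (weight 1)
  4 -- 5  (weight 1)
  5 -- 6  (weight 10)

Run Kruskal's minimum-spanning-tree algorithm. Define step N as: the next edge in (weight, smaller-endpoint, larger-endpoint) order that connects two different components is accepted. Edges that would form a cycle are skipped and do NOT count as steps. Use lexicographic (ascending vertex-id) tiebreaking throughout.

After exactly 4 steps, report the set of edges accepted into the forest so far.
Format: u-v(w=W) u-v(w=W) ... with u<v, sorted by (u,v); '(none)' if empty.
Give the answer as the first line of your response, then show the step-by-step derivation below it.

0-6(w=3) 3-5(w=3) 3-6(w=1) 4-5(w=1)

step 1: add edge 3-6 (w=1); MST = {3-6(w=1)}
step 2: add edge 4-5 (w=1); MST = {3-6(w=1) 4-5(w=1)}
step 3: add edge 0-6 (w=3); MST = {0-6(w=3) 3-6(w=1) 4-5(w=1)}
step 4: add edge 3-5 (w=3); MST = {0-6(w=3) 3-5(w=3) 3-6(w=1) 4-5(w=1)}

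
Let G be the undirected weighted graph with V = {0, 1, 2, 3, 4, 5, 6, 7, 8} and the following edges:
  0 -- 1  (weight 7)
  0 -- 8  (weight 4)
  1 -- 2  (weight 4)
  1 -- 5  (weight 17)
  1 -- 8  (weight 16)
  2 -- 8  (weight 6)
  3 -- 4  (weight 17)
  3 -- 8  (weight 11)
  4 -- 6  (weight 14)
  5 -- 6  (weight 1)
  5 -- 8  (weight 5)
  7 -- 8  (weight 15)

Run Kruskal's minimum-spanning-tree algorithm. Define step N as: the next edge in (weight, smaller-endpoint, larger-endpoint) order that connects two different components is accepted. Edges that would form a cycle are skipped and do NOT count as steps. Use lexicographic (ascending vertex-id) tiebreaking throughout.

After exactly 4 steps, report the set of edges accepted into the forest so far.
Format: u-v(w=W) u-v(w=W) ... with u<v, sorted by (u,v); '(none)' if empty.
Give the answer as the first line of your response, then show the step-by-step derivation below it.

0-8(w=4) 1-2(w=4) 5-6(w=1) 5-8(w=5)

step 1: add edge 5-6 (w=1); MST = {5-6(w=1)}
step 2: add edge 0-8 (w=4); MST = {0-8(w=4) 5-6(w=1)}
step 3: add edge 1-2 (w=4); MST = {0-8(w=4) 1-2(w=4) 5-6(w=1)}
step 4: add edge 5-8 (w=5); MST = {0-8(w=4) 1-2(w=4) 5-6(w=1) 5-8(w=5)}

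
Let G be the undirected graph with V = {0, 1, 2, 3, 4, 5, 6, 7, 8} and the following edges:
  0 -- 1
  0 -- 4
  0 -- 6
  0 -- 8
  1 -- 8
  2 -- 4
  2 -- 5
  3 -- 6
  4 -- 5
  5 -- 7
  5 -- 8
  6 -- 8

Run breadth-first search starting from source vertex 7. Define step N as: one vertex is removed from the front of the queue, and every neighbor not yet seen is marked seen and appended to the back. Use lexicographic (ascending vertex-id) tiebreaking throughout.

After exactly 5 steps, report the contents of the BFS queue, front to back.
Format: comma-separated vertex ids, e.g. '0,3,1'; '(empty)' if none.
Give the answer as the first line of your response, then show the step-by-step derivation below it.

0,1,6

step 1: dequeue 7; queue=[5]; order=7
step 2: dequeue 5; queue=[2,4,8]; order=7,5
step 3: dequeue 2; queue=[4,8]; order=7,5,2
step 4: dequeue 4; queue=[8,0]; order=7,5,2,4
step 5: dequeue 8; queue=[0,1,6]; order=7,5,2,4,8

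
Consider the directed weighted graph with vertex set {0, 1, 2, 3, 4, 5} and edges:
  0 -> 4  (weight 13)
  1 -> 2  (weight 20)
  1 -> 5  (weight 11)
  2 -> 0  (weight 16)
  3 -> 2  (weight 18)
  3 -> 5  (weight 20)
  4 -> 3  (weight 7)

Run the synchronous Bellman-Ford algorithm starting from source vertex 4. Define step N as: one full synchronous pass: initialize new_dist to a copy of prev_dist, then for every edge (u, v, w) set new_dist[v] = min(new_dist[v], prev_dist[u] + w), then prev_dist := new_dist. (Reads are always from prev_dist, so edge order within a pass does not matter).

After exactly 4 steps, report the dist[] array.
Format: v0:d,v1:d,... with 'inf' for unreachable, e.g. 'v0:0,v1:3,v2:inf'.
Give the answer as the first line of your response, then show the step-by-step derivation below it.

v0:41,v1:inf,v2:25,v3:7,v4:0,v5:27

step 1: dist = v0:inf,v1:inf,v2:inf,v3:7,v4:0,v5:inf
step 2: dist = v0:inf,v1:inf,v2:25,v3:7,v4:0,v5:27
step 3: dist = v0:41,v1:inf,v2:25,v3:7,v4:0,v5:27
step 4: dist = v0:41,v1:inf,v2:25,v3:7,v4:0,v5:27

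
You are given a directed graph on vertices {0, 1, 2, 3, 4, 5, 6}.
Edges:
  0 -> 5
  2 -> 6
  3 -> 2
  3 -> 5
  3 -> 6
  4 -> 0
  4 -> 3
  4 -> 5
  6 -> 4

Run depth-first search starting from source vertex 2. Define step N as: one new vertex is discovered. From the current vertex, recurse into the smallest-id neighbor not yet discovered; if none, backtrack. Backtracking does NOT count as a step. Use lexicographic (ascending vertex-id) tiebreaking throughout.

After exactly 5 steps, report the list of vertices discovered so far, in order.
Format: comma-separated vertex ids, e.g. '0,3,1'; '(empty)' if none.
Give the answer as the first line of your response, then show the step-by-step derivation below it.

2,6,4,0,5

step 1: discover 2; path=2; order=2
step 2: discover 6; path=2>6; order=2,6
step 3: discover 4; path=2>6>4; order=2,6,4
step 4: discover 0; path=2>6>4>0; order=2,6,4,0
step 5: discover 5; path=2>6>4>0>5; order=2,6,4,0,5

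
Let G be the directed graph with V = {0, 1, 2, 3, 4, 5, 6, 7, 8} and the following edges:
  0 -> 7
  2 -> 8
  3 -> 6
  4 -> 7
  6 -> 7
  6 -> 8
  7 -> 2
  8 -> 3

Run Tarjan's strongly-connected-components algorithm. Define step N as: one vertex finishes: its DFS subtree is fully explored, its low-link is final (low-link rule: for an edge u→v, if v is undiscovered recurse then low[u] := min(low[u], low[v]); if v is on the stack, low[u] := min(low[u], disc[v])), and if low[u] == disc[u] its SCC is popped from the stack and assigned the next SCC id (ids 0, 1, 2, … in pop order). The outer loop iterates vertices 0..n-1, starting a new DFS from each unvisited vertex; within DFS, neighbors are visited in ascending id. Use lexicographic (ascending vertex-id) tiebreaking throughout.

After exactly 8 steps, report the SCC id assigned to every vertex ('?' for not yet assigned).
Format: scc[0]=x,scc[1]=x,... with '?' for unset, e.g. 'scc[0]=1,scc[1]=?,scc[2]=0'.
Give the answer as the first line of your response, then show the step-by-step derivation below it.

scc[0]=1,scc[1]=2,scc[2]=0,scc[3]=0,scc[4]=3,scc[5]=?,scc[6]=0,scc[7]=0,scc[8]=0

step 1: low=(low[0]=0,low[1]=?,low[2]=2,low[3]=4,low[4]=?,low[5]=?,low[6]=1,low[7]=1,low[8]=3); scc=(scc[0]=?,scc[1]=?,scc[2]=?,scc[3]=?,scc[4]=?,scc[5]=?,scc[6]=?,scc[7]=?,scc[8]=?)
step 2: low=(low[0]=0,low[1]=?,low[2]=2,low[3]=1,low[4]=?,low[5]=?,low[6]=1,low[7]=1,low[8]=3); scc=(scc[0]=?,scc[1]=?,scc[2]=?,scc[3]=?,scc[4]=?,scc[5]=?,scc[6]=?,scc[7]=?,scc[8]=?)
step 3: low=(low[0]=0,low[1]=?,low[2]=2,low[3]=1,low[4]=?,low[5]=?,low[6]=1,low[7]=1,low[8]=1); scc=(scc[0]=?,scc[1]=?,scc[2]=?,scc[3]=?,scc[4]=?,scc[5]=?,scc[6]=?,scc[7]=?,scc[8]=?)
step 4: low=(low[0]=0,low[1]=?,low[2]=1,low[3]=1,low[4]=?,low[5]=?,low[6]=1,low[7]=1,low[8]=1); scc=(scc[0]=?,scc[1]=?,scc[2]=?,scc[3]=?,scc[4]=?,scc[5]=?,scc[6]=?,scc[7]=?,scc[8]=?)
step 5: low=(low[0]=0,low[1]=?,low[2]=1,low[3]=1,low[4]=?,low[5]=?,low[6]=1,low[7]=1,low[8]=1); scc=(scc[0]=?,scc[1]=?,scc[2]=0,scc[3]=0,scc[4]=?,scc[5]=?,scc[6]=0,scc[7]=0,scc[8]=0)
step 6: low=(low[0]=0,low[1]=?,low[2]=1,low[3]=1,low[4]=?,low[5]=?,low[6]=1,low[7]=1,low[8]=1); scc=(scc[0]=1,scc[1]=?,scc[2]=0,scc[3]=0,scc[4]=?,scc[5]=?,scc[6]=0,scc[7]=0,scc[8]=0)
step 7: low=(low[0]=0,low[1]=6,low[2]=1,low[3]=1,low[4]=?,low[5]=?,low[6]=1,low[7]=1,low[8]=1); scc=(scc[0]=1,scc[1]=2,scc[2]=0,scc[3]=0,scc[4]=?,scc[5]=?,scc[6]=0,scc[7]=0,scc[8]=0)
step 8: low=(low[0]=0,low[1]=6,low[2]=1,low[3]=1,low[4]=7,low[5]=?,low[6]=1,low[7]=1,low[8]=1); scc=(scc[0]=1,scc[1]=2,scc[2]=0,scc[3]=0,scc[4]=3,scc[5]=?,scc[6]=0,scc[7]=0,scc[8]=0)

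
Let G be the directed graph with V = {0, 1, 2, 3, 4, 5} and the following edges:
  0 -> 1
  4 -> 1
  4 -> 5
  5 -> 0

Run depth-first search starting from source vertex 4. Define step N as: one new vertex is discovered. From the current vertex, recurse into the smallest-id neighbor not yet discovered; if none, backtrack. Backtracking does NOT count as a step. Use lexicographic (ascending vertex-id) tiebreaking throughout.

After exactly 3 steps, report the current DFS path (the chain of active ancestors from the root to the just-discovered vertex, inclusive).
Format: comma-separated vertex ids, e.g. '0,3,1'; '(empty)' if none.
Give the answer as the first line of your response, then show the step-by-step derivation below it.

4,5

step 1: discover 4; path=4; order=4
step 2: discover 1; path=4>1; order=4,1
step 3: discover 5; path=4>5; order=4,1,5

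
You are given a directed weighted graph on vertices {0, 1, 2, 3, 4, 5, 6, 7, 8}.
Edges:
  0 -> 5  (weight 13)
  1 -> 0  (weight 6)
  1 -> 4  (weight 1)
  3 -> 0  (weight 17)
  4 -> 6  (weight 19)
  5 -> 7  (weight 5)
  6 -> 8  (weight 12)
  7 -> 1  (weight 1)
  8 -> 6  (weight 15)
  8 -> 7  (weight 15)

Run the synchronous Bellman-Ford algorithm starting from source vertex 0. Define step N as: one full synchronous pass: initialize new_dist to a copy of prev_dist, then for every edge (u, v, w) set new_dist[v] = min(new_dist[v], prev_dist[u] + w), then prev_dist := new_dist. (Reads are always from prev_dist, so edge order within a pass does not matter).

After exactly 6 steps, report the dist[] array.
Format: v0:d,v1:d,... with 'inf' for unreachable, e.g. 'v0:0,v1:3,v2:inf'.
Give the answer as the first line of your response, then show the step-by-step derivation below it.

v0:0,v1:19,v2:inf,v3:inf,v4:20,v5:13,v6:39,v7:18,v8:51

step 1: dist = v0:0,v1:inf,v2:inf,v3:inf,v4:inf,v5:13,v6:inf,v7:inf,v8:inf
step 2: dist = v0:0,v1:inf,v2:inf,v3:inf,v4:inf,v5:13,v6:inf,v7:18,v8:inf
step 3: dist = v0:0,v1:19,v2:inf,v3:inf,v4:inf,v5:13,v6:inf,v7:18,v8:inf
step 4: dist = v0:0,v1:19,v2:inf,v3:inf,v4:20,v5:13,v6:inf,v7:18,v8:inf
step 5: dist = v0:0,v1:19,v2:inf,v3:inf,v4:20,v5:13,v6:39,v7:18,v8:inf
step 6: dist = v0:0,v1:19,v2:inf,v3:inf,v4:20,v5:13,v6:39,v7:18,v8:51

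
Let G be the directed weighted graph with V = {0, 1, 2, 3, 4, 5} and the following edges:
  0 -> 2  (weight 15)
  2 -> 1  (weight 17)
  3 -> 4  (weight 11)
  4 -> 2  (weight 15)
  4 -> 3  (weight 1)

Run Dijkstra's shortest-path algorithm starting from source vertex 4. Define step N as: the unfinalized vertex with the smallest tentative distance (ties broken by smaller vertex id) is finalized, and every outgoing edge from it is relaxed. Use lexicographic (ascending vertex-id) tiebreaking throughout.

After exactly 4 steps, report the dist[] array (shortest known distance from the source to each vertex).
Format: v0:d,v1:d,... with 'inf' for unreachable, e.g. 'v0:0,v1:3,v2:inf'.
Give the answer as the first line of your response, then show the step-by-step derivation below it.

v0:inf,v1:32,v2:15,v3:1,v4:0,v5:inf

step 1: dist = v0:inf,v1:inf,v2:15,v3:1,v4:0,v5:inf
step 2: dist = v0:inf,v1:inf,v2:15,v3:1,v4:0,v5:inf
step 3: dist = v0:inf,v1:32,v2:15,v3:1,v4:0,v5:inf
step 4: dist = v0:inf,v1:32,v2:15,v3:1,v4:0,v5:inf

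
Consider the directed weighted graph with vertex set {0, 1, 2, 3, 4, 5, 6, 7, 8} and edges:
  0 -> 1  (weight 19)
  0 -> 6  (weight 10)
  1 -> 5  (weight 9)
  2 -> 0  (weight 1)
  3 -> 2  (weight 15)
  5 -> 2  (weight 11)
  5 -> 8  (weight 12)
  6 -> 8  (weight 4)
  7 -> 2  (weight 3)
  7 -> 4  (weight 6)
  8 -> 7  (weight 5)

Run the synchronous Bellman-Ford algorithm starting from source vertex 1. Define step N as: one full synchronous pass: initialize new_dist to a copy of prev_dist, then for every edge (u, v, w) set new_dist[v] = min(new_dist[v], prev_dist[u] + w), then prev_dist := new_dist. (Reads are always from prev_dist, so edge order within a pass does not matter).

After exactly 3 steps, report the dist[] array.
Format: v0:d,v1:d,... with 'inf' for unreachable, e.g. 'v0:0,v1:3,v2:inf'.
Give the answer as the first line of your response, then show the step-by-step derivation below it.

v0:21,v1:0,v2:20,v3:inf,v4:inf,v5:9,v6:inf,v7:26,v8:21

step 1: dist = v0:inf,v1:0,v2:inf,v3:inf,v4:inf,v5:9,v6:inf,v7:inf,v8:inf
step 2: dist = v0:inf,v1:0,v2:20,v3:inf,v4:inf,v5:9,v6:inf,v7:inf,v8:21
step 3: dist = v0:21,v1:0,v2:20,v3:inf,v4:inf,v5:9,v6:inf,v7:26,v8:21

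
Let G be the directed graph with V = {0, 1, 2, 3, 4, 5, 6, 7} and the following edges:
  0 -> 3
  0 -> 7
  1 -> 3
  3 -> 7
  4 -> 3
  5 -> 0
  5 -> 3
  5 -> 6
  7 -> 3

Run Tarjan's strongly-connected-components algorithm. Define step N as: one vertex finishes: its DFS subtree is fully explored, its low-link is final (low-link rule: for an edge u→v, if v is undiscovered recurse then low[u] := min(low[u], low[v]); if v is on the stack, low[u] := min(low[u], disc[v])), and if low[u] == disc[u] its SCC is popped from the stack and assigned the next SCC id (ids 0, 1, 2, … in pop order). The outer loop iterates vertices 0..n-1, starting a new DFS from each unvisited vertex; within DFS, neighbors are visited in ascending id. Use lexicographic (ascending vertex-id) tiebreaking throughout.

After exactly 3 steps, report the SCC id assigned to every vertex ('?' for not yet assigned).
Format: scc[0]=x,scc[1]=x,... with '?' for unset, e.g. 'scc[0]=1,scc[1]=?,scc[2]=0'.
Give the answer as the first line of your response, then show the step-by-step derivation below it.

scc[0]=1,scc[1]=?,scc[2]=?,scc[3]=0,scc[4]=?,scc[5]=?,scc[6]=?,scc[7]=0

step 1: low=(low[0]=0,low[1]=?,low[2]=?,low[3]=1,low[4]=?,low[5]=?,low[6]=?,low[7]=1); scc=(scc[0]=?,scc[1]=?,scc[2]=?,scc[3]=?,scc[4]=?,scc[5]=?,scc[6]=?,scc[7]=?)
step 2: low=(low[0]=0,low[1]=?,low[2]=?,low[3]=1,low[4]=?,low[5]=?,low[6]=?,low[7]=1); scc=(scc[0]=?,scc[1]=?,scc[2]=?,scc[3]=0,scc[4]=?,scc[5]=?,scc[6]=?,scc[7]=0)
step 3: low=(low[0]=0,low[1]=?,low[2]=?,low[3]=1,low[4]=?,low[5]=?,low[6]=?,low[7]=1); scc=(scc[0]=1,scc[1]=?,scc[2]=?,scc[3]=0,scc[4]=?,scc[5]=?,scc[6]=?,scc[7]=0)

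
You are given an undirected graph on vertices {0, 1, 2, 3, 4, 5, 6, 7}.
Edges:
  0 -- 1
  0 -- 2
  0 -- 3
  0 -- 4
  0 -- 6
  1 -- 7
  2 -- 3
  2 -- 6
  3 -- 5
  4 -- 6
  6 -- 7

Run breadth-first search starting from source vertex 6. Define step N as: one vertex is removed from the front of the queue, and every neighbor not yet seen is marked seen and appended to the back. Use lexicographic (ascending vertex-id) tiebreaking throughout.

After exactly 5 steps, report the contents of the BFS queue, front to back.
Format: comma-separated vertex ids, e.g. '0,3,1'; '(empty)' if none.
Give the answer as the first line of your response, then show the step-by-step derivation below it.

1,3

step 1: dequeue 6; queue=[0,2,4,7]; order=6
step 2: dequeue 0; queue=[2,4,7,1,3]; order=6,0
step 3: dequeue 2; queue=[4,7,1,3]; order=6,0,2
step 4: dequeue 4; queue=[7,1,3]; order=6,0,2,4
step 5: dequeue 7; queue=[1,3]; order=6,0,2,4,7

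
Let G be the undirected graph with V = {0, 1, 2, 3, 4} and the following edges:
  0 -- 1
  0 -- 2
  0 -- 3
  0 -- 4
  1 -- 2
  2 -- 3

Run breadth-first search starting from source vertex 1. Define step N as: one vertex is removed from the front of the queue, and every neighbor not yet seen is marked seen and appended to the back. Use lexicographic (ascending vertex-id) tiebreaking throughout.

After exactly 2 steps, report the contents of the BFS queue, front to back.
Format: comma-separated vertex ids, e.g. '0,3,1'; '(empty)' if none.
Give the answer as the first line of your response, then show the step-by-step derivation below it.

2,3,4

step 1: dequeue 1; queue=[0,2]; order=1
step 2: dequeue 0; queue=[2,3,4]; order=1,0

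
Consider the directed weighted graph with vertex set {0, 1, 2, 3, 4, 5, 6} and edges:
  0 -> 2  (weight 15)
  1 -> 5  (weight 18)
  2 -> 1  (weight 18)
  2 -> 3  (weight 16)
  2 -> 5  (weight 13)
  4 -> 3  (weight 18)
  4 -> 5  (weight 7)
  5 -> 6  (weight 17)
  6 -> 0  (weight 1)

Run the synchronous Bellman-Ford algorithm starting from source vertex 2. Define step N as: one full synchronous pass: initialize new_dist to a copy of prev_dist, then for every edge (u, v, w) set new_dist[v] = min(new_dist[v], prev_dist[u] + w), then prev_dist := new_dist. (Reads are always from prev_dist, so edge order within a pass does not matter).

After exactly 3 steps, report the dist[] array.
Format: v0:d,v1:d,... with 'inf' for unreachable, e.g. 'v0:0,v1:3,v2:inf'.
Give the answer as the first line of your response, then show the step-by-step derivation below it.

v0:31,v1:18,v2:0,v3:16,v4:inf,v5:13,v6:30

step 1: dist = v0:inf,v1:18,v2:0,v3:16,v4:inf,v5:13,v6:inf
step 2: dist = v0:inf,v1:18,v2:0,v3:16,v4:inf,v5:13,v6:30
step 3: dist = v0:31,v1:18,v2:0,v3:16,v4:inf,v5:13,v6:30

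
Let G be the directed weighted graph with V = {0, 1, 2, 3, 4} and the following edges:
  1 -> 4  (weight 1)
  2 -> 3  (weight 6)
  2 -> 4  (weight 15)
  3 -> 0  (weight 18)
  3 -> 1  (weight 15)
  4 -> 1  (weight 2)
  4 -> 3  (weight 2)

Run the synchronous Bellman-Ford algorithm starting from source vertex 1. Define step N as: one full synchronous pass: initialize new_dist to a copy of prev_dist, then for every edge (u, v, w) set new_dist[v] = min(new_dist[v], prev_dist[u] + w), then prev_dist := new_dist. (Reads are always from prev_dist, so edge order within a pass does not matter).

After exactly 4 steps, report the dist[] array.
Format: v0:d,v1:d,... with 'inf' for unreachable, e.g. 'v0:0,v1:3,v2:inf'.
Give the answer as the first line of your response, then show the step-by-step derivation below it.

v0:21,v1:0,v2:inf,v3:3,v4:1

step 1: dist = v0:inf,v1:0,v2:inf,v3:inf,v4:1
step 2: dist = v0:inf,v1:0,v2:inf,v3:3,v4:1
step 3: dist = v0:21,v1:0,v2:inf,v3:3,v4:1
step 4: dist = v0:21,v1:0,v2:inf,v3:3,v4:1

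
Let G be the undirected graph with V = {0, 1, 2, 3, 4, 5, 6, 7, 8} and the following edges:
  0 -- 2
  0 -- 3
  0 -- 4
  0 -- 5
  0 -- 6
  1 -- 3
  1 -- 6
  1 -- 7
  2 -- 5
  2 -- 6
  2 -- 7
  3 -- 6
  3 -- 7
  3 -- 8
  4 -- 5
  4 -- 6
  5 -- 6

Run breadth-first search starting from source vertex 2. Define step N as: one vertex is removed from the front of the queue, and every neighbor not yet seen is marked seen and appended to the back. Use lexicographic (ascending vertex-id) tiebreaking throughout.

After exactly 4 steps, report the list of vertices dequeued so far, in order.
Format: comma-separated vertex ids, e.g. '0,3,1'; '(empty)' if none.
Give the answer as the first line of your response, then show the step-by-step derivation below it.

2,0,5,6

step 1: dequeue 2; queue=[0,5,6,7]; order=2
step 2: dequeue 0; queue=[5,6,7,3,4]; order=2,0
step 3: dequeue 5; queue=[6,7,3,4]; order=2,0,5
step 4: dequeue 6; queue=[7,3,4,1]; order=2,0,5,6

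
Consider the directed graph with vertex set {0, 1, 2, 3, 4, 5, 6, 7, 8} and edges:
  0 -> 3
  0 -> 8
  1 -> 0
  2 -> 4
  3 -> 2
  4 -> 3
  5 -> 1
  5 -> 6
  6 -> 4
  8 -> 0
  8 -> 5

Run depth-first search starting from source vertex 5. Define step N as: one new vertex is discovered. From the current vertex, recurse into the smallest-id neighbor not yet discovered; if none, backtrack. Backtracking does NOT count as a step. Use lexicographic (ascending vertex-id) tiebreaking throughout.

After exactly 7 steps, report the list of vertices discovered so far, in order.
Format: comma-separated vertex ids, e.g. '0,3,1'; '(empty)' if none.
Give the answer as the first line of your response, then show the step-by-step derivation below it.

5,1,0,3,2,4,8

step 1: discover 5; path=5; order=5
step 2: discover 1; path=5>1; order=5,1
step 3: discover 0; path=5>1>0; order=5,1,0
step 4: discover 3; path=5>1>0>3; order=5,1,0,3
step 5: discover 2; path=5>1>0>3>2; order=5,1,0,3,2
step 6: discover 4; path=5>1>0>3>2>4; order=5,1,0,3,2,4
step 7: discover 8; path=5>1>0>8; order=5,1,0,3,2,4,8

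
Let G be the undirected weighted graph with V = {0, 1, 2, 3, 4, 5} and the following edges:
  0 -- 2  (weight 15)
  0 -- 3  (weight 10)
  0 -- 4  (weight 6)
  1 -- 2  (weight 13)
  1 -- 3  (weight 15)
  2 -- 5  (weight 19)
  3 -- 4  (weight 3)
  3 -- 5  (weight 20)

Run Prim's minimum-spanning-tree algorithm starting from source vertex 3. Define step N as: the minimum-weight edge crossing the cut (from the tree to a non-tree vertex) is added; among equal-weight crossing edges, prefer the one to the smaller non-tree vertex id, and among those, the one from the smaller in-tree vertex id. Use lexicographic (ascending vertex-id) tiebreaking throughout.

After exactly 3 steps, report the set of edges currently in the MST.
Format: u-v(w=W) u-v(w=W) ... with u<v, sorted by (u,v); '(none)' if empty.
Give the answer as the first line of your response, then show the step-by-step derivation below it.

0-4(w=6) 1-3(w=15) 3-4(w=3)

step 1: add edge 3-4 (w=3); MST = {3-4(w=3)}
step 2: add edge 0-4 (w=6); MST = {0-4(w=6) 3-4(w=3)}
step 3: add edge 1-3 (w=15); MST = {0-4(w=6) 1-3(w=15) 3-4(w=3)}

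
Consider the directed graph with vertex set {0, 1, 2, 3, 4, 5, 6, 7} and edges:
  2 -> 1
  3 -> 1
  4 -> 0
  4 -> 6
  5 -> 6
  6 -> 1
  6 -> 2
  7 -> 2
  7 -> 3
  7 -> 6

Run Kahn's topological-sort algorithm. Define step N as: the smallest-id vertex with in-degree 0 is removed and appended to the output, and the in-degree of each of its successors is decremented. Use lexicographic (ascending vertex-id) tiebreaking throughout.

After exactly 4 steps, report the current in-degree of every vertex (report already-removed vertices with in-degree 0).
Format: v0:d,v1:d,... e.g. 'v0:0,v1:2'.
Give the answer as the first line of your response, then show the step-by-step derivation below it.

v0:0,v1:3,v2:1,v3:0,v4:0,v5:0,v6:0,v7:0

step 1: output 4; order=[4]; indeg=(0,3,2,1,0,0,2,0)
step 2: output 0; order=[4,0]; indeg=(0,3,2,1,0,0,2,0)
step 3: output 5; order=[4,0,5]; indeg=(0,3,2,1,0,0,1,0)
step 4: output 7; order=[4,0,5,7]; indeg=(0,3,1,0,0,0,0,0)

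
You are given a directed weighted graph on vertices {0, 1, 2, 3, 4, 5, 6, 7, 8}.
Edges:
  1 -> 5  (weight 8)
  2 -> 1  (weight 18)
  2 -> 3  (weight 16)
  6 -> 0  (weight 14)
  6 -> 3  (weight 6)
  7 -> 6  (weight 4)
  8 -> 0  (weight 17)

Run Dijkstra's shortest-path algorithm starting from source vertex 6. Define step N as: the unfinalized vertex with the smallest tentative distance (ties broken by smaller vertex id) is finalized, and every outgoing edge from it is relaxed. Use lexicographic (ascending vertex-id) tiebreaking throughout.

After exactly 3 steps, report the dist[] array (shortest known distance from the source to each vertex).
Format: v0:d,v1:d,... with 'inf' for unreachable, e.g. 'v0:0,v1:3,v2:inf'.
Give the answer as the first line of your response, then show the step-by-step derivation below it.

v0:14,v1:inf,v2:inf,v3:6,v4:inf,v5:inf,v6:0,v7:inf,v8:inf

step 1: dist = v0:14,v1:inf,v2:inf,v3:6,v4:inf,v5:inf,v6:0,v7:inf,v8:inf
step 2: dist = v0:14,v1:inf,v2:inf,v3:6,v4:inf,v5:inf,v6:0,v7:inf,v8:inf
step 3: dist = v0:14,v1:inf,v2:inf,v3:6,v4:inf,v5:inf,v6:0,v7:inf,v8:inf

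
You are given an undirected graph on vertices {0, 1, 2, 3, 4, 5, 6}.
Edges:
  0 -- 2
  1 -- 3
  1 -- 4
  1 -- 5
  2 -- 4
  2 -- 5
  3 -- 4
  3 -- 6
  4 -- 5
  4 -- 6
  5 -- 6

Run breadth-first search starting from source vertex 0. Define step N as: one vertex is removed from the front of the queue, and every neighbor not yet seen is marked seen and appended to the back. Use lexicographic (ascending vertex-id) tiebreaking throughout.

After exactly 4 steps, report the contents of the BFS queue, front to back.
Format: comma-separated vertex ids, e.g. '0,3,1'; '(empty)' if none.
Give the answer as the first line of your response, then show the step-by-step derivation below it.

1,3,6

step 1: dequeue 0; queue=[2]; order=0
step 2: dequeue 2; queue=[4,5]; order=0,2
step 3: dequeue 4; queue=[5,1,3,6]; order=0,2,4
step 4: dequeue 5; queue=[1,3,6]; order=0,2,4,5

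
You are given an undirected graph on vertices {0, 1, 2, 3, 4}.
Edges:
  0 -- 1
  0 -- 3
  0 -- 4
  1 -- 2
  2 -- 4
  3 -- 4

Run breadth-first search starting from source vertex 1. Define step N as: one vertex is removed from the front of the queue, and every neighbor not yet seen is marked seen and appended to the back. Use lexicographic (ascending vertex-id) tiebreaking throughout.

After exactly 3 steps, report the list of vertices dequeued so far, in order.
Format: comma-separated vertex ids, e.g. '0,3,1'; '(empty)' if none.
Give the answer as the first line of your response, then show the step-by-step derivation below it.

1,0,2

step 1: dequeue 1; queue=[0,2]; order=1
step 2: dequeue 0; queue=[2,3,4]; order=1,0
step 3: dequeue 2; queue=[3,4]; order=1,0,2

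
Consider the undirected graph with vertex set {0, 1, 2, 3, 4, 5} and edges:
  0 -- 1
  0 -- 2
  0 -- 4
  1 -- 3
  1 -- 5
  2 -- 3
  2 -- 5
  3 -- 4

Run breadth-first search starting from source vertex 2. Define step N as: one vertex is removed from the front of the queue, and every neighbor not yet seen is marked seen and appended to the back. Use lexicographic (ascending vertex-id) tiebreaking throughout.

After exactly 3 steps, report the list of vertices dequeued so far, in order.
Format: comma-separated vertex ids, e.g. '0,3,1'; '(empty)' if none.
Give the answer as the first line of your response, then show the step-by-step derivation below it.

2,0,3

step 1: dequeue 2; queue=[0,3,5]; order=2
step 2: dequeue 0; queue=[3,5,1,4]; order=2,0
step 3: dequeue 3; queue=[5,1,4]; order=2,0,3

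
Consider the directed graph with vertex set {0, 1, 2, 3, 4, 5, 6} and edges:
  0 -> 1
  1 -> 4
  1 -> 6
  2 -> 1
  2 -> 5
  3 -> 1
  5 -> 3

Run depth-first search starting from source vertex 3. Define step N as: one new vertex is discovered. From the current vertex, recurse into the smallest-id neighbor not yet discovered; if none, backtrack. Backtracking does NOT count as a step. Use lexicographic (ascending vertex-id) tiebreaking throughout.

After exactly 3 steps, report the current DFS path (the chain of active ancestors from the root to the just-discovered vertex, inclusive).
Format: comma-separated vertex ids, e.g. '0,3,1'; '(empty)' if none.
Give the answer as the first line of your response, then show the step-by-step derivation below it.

3,1,4

step 1: discover 3; path=3; order=3
step 2: discover 1; path=3>1; order=3,1
step 3: discover 4; path=3>1>4; order=3,1,4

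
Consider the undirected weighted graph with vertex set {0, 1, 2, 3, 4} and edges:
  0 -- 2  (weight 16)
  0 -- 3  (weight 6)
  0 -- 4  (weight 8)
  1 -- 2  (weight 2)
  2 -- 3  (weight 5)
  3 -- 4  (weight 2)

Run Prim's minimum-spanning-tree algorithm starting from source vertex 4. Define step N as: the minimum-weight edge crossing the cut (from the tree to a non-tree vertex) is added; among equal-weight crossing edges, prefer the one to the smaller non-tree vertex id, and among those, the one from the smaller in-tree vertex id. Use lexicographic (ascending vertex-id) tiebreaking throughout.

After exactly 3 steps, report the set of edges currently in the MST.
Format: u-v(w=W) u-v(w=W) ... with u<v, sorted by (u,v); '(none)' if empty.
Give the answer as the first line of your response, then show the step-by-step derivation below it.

1-2(w=2) 2-3(w=5) 3-4(w=2)

step 1: add edge 3-4 (w=2); MST = {3-4(w=2)}
step 2: add edge 2-3 (w=5); MST = {2-3(w=5) 3-4(w=2)}
step 3: add edge 1-2 (w=2); MST = {1-2(w=2) 2-3(w=5) 3-4(w=2)}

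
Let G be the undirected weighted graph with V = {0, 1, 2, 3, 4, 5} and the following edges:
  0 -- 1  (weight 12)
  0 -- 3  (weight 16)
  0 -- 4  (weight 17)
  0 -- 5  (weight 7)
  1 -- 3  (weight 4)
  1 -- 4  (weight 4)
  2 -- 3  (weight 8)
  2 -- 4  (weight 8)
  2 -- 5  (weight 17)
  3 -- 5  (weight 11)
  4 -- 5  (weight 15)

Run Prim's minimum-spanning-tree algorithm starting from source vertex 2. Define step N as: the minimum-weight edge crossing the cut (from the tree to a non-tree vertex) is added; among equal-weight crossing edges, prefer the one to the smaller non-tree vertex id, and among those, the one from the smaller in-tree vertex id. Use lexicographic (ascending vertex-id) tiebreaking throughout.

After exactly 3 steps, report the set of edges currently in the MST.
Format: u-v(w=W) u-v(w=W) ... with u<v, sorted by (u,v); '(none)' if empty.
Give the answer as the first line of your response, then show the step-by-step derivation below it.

1-3(w=4) 1-4(w=4) 2-3(w=8)

step 1: add edge 2-3 (w=8); MST = {2-3(w=8)}
step 2: add edge 1-3 (w=4); MST = {1-3(w=4) 2-3(w=8)}
step 3: add edge 1-4 (w=4); MST = {1-3(w=4) 1-4(w=4) 2-3(w=8)}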